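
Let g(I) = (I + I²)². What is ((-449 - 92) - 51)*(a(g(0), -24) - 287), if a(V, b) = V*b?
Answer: 169904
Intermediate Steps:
((-449 - 92) - 51)*(a(g(0), -24) - 287) = ((-449 - 92) - 51)*((0²*(1 + 0)²)*(-24) - 287) = (-541 - 51)*((0*1²)*(-24) - 287) = -592*((0*1)*(-24) - 287) = -592*(0*(-24) - 287) = -592*(0 - 287) = -592*(-287) = 169904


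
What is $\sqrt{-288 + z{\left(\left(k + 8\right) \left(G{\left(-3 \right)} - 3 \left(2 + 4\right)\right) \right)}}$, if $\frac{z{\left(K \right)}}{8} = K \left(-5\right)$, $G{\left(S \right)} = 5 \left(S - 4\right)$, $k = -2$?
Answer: $4 \sqrt{777} \approx 111.5$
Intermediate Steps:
$G{\left(S \right)} = -20 + 5 S$ ($G{\left(S \right)} = 5 \left(-4 + S\right) = -20 + 5 S$)
$z{\left(K \right)} = - 40 K$ ($z{\left(K \right)} = 8 K \left(-5\right) = 8 \left(- 5 K\right) = - 40 K$)
$\sqrt{-288 + z{\left(\left(k + 8\right) \left(G{\left(-3 \right)} - 3 \left(2 + 4\right)\right) \right)}} = \sqrt{-288 - 40 \left(-2 + 8\right) \left(\left(-20 + 5 \left(-3\right)\right) - 3 \left(2 + 4\right)\right)} = \sqrt{-288 - 40 \cdot 6 \left(\left(-20 - 15\right) - 18\right)} = \sqrt{-288 - 40 \cdot 6 \left(-35 - 18\right)} = \sqrt{-288 - 40 \cdot 6 \left(-53\right)} = \sqrt{-288 - -12720} = \sqrt{-288 + 12720} = \sqrt{12432} = 4 \sqrt{777}$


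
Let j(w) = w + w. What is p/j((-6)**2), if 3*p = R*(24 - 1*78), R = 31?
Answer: -31/4 ≈ -7.7500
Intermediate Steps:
j(w) = 2*w
p = -558 (p = (31*(24 - 1*78))/3 = (31*(24 - 78))/3 = (31*(-54))/3 = (1/3)*(-1674) = -558)
p/j((-6)**2) = -558/(2*(-6)**2) = -558/(2*36) = -558/72 = -558*1/72 = -31/4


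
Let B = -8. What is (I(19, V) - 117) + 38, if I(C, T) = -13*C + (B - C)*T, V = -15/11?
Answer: -3181/11 ≈ -289.18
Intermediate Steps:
V = -15/11 (V = -15*1/11 = -15/11 ≈ -1.3636)
I(C, T) = -13*C + T*(-8 - C) (I(C, T) = -13*C + (-8 - C)*T = -13*C + T*(-8 - C))
(I(19, V) - 117) + 38 = ((-13*19 - 8*(-15/11) - 1*19*(-15/11)) - 117) + 38 = ((-247 + 120/11 + 285/11) - 117) + 38 = (-2312/11 - 117) + 38 = -3599/11 + 38 = -3181/11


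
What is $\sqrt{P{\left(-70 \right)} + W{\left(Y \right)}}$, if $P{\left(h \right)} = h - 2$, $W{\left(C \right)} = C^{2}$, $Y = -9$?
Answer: $3$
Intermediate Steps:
$P{\left(h \right)} = -2 + h$
$\sqrt{P{\left(-70 \right)} + W{\left(Y \right)}} = \sqrt{\left(-2 - 70\right) + \left(-9\right)^{2}} = \sqrt{-72 + 81} = \sqrt{9} = 3$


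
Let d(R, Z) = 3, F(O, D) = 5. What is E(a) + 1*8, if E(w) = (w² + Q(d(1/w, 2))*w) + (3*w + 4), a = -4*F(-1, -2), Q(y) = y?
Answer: 292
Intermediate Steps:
a = -20 (a = -4*5 = -20)
E(w) = 4 + w² + 6*w (E(w) = (w² + 3*w) + (3*w + 4) = (w² + 3*w) + (4 + 3*w) = 4 + w² + 6*w)
E(a) + 1*8 = (4 + (-20)² + 6*(-20)) + 1*8 = (4 + 400 - 120) + 8 = 284 + 8 = 292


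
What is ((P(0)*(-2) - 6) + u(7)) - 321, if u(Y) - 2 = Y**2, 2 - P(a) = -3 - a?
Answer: -286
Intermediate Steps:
P(a) = 5 + a (P(a) = 2 - (-3 - a) = 2 + (3 + a) = 5 + a)
u(Y) = 2 + Y**2
((P(0)*(-2) - 6) + u(7)) - 321 = (((5 + 0)*(-2) - 6) + (2 + 7**2)) - 321 = ((5*(-2) - 6) + (2 + 49)) - 321 = ((-10 - 6) + 51) - 321 = (-16 + 51) - 321 = 35 - 321 = -286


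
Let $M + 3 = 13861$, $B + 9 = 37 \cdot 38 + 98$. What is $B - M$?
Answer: $-12363$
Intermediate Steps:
$B = 1495$ ($B = -9 + \left(37 \cdot 38 + 98\right) = -9 + \left(1406 + 98\right) = -9 + 1504 = 1495$)
$M = 13858$ ($M = -3 + 13861 = 13858$)
$B - M = 1495 - 13858 = -12363$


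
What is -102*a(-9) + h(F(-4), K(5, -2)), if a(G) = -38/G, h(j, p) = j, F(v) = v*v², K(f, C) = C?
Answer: -1484/3 ≈ -494.67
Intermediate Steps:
F(v) = v³
-102*a(-9) + h(F(-4), K(5, -2)) = -(-3876)/(-9) + (-4)³ = -(-3876)*(-1)/9 - 64 = -102*38/9 - 64 = -1292/3 - 64 = -1484/3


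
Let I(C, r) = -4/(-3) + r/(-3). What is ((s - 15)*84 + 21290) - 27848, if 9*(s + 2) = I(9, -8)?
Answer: -23846/3 ≈ -7948.7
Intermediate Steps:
I(C, r) = 4/3 - r/3 (I(C, r) = -4*(-⅓) + r*(-⅓) = 4/3 - r/3)
s = -14/9 (s = -2 + (4/3 - ⅓*(-8))/9 = -2 + (4/3 + 8/3)/9 = -2 + (⅑)*4 = -2 + 4/9 = -14/9 ≈ -1.5556)
((s - 15)*84 + 21290) - 27848 = ((-14/9 - 15)*84 + 21290) - 27848 = (-149/9*84 + 21290) - 27848 = (-4172/3 + 21290) - 27848 = 59698/3 - 27848 = -23846/3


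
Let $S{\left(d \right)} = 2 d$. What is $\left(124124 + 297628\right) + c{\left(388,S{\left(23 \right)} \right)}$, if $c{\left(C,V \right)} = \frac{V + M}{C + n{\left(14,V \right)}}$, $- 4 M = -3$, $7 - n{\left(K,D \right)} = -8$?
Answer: $\frac{679864411}{1612} \approx 4.2175 \cdot 10^{5}$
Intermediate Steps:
$n{\left(K,D \right)} = 15$ ($n{\left(K,D \right)} = 7 - -8 = 7 + 8 = 15$)
$M = \frac{3}{4}$ ($M = \left(- \frac{1}{4}\right) \left(-3\right) = \frac{3}{4} \approx 0.75$)
$c{\left(C,V \right)} = \frac{\frac{3}{4} + V}{15 + C}$ ($c{\left(C,V \right)} = \frac{V + \frac{3}{4}}{C + 15} = \frac{\frac{3}{4} + V}{15 + C}$)
$\left(124124 + 297628\right) + c{\left(388,S{\left(23 \right)} \right)} = \left(124124 + 297628\right) + \frac{\frac{3}{4} + 2 \cdot 23}{15 + 388} = 421752 + \frac{\frac{3}{4} + 46}{403} = 421752 + \frac{1}{403} \cdot \frac{187}{4} = 421752 + \frac{187}{1612} = \frac{679864411}{1612}$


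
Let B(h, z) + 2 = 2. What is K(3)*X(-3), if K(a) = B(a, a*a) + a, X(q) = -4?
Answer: -12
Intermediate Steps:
B(h, z) = 0 (B(h, z) = -2 + 2 = 0)
K(a) = a (K(a) = 0 + a = a)
K(3)*X(-3) = 3*(-4) = -12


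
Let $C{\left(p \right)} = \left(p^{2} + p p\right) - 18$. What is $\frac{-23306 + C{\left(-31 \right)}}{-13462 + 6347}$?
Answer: $\frac{21402}{7115} \approx 3.008$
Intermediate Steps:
$C{\left(p \right)} = -18 + 2 p^{2}$ ($C{\left(p \right)} = \left(p^{2} + p^{2}\right) - 18 = 2 p^{2} - 18 = -18 + 2 p^{2}$)
$\frac{-23306 + C{\left(-31 \right)}}{-13462 + 6347} = \frac{-23306 - \left(18 - 2 \left(-31\right)^{2}\right)}{-13462 + 6347} = \frac{-23306 + \left(-18 + 2 \cdot 961\right)}{-7115} = \left(-23306 + \left(-18 + 1922\right)\right) \left(- \frac{1}{7115}\right) = \left(-23306 + 1904\right) \left(- \frac{1}{7115}\right) = \left(-21402\right) \left(- \frac{1}{7115}\right) = \frac{21402}{7115}$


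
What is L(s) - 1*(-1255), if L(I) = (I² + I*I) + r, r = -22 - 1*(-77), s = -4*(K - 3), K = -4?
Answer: 2878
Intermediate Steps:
s = 28 (s = -4*(-4 - 3) = -4*(-7) = 28)
r = 55 (r = -22 + 77 = 55)
L(I) = 55 + 2*I² (L(I) = (I² + I*I) + 55 = (I² + I²) + 55 = 2*I² + 55 = 55 + 2*I²)
L(s) - 1*(-1255) = (55 + 2*28²) - 1*(-1255) = (55 + 2*784) + 1255 = (55 + 1568) + 1255 = 1623 + 1255 = 2878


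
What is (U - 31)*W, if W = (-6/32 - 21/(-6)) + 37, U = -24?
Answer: -35475/16 ≈ -2217.2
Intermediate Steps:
W = 645/16 (W = (-6*1/32 - 21*(-⅙)) + 37 = (-3/16 + 7/2) + 37 = 53/16 + 37 = 645/16 ≈ 40.313)
(U - 31)*W = (-24 - 31)*(645/16) = -55*645/16 = -35475/16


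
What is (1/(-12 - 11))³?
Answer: -1/12167 ≈ -8.2190e-5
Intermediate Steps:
(1/(-12 - 11))³ = (1/(-23))³ = (-1/23)³ = -1/12167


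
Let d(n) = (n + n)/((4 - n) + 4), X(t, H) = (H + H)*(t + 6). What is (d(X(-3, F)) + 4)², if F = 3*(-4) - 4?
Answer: 784/169 ≈ 4.6391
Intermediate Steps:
F = -16 (F = -12 - 4 = -16)
X(t, H) = 2*H*(6 + t) (X(t, H) = (2*H)*(6 + t) = 2*H*(6 + t))
d(n) = 2*n/(8 - n) (d(n) = (2*n)/(8 - n) = 2*n/(8 - n))
(d(X(-3, F)) + 4)² = (-2*2*(-16)*(6 - 3)/(-8 + 2*(-16)*(6 - 3)) + 4)² = (-2*2*(-16)*3/(-8 + 2*(-16)*3) + 4)² = (-2*(-96)/(-8 - 96) + 4)² = (-2*(-96)/(-104) + 4)² = (-2*(-96)*(-1/104) + 4)² = (-24/13 + 4)² = (28/13)² = 784/169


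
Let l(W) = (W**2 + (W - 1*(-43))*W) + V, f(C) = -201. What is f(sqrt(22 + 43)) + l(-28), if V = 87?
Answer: 250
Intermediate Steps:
l(W) = 87 + W**2 + W*(43 + W) (l(W) = (W**2 + (W - 1*(-43))*W) + 87 = (W**2 + (W + 43)*W) + 87 = (W**2 + (43 + W)*W) + 87 = (W**2 + W*(43 + W)) + 87 = 87 + W**2 + W*(43 + W))
f(sqrt(22 + 43)) + l(-28) = -201 + (87 + 2*(-28)**2 + 43*(-28)) = -201 + (87 + 2*784 - 1204) = -201 + (87 + 1568 - 1204) = -201 + 451 = 250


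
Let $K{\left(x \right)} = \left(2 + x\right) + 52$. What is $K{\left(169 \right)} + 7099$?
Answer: $7322$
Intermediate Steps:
$K{\left(x \right)} = 54 + x$
$K{\left(169 \right)} + 7099 = \left(54 + 169\right) + 7099 = 223 + 7099 = 7322$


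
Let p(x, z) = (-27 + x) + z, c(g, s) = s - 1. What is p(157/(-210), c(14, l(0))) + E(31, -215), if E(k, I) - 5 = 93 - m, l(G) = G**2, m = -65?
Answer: 28193/210 ≈ 134.25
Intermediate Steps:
c(g, s) = -1 + s
E(k, I) = 163 (E(k, I) = 5 + (93 - 1*(-65)) = 5 + (93 + 65) = 5 + 158 = 163)
p(x, z) = -27 + x + z
p(157/(-210), c(14, l(0))) + E(31, -215) = (-27 + 157/(-210) + (-1 + 0**2)) + 163 = (-27 + 157*(-1/210) + (-1 + 0)) + 163 = (-27 - 157/210 - 1) + 163 = -6037/210 + 163 = 28193/210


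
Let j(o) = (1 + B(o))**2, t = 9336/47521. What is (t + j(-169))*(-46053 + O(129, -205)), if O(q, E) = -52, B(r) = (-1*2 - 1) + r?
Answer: -64066166206185/47521 ≈ -1.3482e+9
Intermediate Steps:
t = 9336/47521 (t = 9336*(1/47521) = 9336/47521 ≈ 0.19646)
B(r) = -3 + r (B(r) = (-2 - 1) + r = -3 + r)
j(o) = (-2 + o)**2 (j(o) = (1 + (-3 + o))**2 = (-2 + o)**2)
(t + j(-169))*(-46053 + O(129, -205)) = (9336/47521 + (-2 - 169)**2)*(-46053 - 52) = (9336/47521 + (-171)**2)*(-46105) = (9336/47521 + 29241)*(-46105) = (1389570897/47521)*(-46105) = -64066166206185/47521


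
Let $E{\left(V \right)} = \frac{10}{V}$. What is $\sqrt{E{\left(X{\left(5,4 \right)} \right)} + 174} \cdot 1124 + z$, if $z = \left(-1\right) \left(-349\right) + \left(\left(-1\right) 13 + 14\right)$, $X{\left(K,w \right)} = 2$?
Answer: $350 + 1124 \sqrt{179} \approx 15388.0$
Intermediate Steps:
$z = 350$ ($z = 349 + \left(-13 + 14\right) = 349 + 1 = 350$)
$\sqrt{E{\left(X{\left(5,4 \right)} \right)} + 174} \cdot 1124 + z = \sqrt{\frac{10}{2} + 174} \cdot 1124 + 350 = \sqrt{10 \cdot \frac{1}{2} + 174} \cdot 1124 + 350 = \sqrt{5 + 174} \cdot 1124 + 350 = \sqrt{179} \cdot 1124 + 350 = 1124 \sqrt{179} + 350 = 350 + 1124 \sqrt{179}$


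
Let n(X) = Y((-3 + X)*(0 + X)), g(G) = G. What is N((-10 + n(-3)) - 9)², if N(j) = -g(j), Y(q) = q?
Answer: 1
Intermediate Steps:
n(X) = X*(-3 + X) (n(X) = (-3 + X)*(0 + X) = (-3 + X)*X = X*(-3 + X))
N(j) = -j
N((-10 + n(-3)) - 9)² = (-((-10 - 3*(-3 - 3)) - 9))² = (-((-10 - 3*(-6)) - 9))² = (-((-10 + 18) - 9))² = (-(8 - 9))² = (-1*(-1))² = 1² = 1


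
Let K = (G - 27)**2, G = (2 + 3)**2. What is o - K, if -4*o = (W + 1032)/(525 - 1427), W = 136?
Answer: -1658/451 ≈ -3.6763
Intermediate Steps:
G = 25 (G = 5**2 = 25)
o = 146/451 (o = -(136 + 1032)/(4*(525 - 1427)) = -292/(-902) = -292*(-1)/902 = -1/4*(-584/451) = 146/451 ≈ 0.32373)
K = 4 (K = (25 - 27)**2 = (-2)**2 = 4)
o - K = 146/451 - 1*4 = 146/451 - 4 = -1658/451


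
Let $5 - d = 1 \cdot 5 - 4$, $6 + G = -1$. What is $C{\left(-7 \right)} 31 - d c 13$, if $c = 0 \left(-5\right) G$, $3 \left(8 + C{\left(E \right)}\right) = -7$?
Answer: $- \frac{961}{3} \approx -320.33$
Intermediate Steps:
$G = -7$ ($G = -6 - 1 = -7$)
$C{\left(E \right)} = - \frac{31}{3}$ ($C{\left(E \right)} = -8 + \frac{1}{3} \left(-7\right) = -8 - \frac{7}{3} = - \frac{31}{3}$)
$d = 4$ ($d = 5 - \left(1 \cdot 5 - 4\right) = 5 - \left(5 - 4\right) = 5 - 1 = 4$)
$c = 0$ ($c = 0 \left(-5\right) \left(-7\right) = 0 \left(-7\right) = 0$)
$C{\left(-7 \right)} 31 - d c 13 = \left(- \frac{31}{3}\right) 31 - 4 \cdot 0 \cdot 13 = - \frac{961}{3} - 0 \cdot 13 = - \frac{961}{3} - 0 = - \frac{961}{3} + 0 = - \frac{961}{3}$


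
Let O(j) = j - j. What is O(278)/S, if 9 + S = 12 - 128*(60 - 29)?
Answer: 0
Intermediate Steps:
O(j) = 0
S = -3965 (S = -9 + (12 - 128*(60 - 29)) = -9 + (12 - 128*31) = -9 + (12 - 3968) = -9 - 3956 = -3965)
O(278)/S = 0/(-3965) = 0*(-1/3965) = 0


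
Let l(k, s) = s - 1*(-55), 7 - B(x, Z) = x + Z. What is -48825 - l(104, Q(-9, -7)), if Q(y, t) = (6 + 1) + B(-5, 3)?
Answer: -48896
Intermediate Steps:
B(x, Z) = 7 - Z - x (B(x, Z) = 7 - (x + Z) = 7 - (Z + x) = 7 + (-Z - x) = 7 - Z - x)
Q(y, t) = 16 (Q(y, t) = (6 + 1) + (7 - 1*3 - 1*(-5)) = 7 + (7 - 3 + 5) = 7 + 9 = 16)
l(k, s) = 55 + s (l(k, s) = s + 55 = 55 + s)
-48825 - l(104, Q(-9, -7)) = -48825 - (55 + 16) = -48825 - 1*71 = -48825 - 71 = -48896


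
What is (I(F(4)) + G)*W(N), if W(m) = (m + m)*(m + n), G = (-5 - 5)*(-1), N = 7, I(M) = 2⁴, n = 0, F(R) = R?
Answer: 2548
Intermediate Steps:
I(M) = 16
G = 10 (G = -10*(-1) = 10)
W(m) = 2*m² (W(m) = (m + m)*(m + 0) = (2*m)*m = 2*m²)
(I(F(4)) + G)*W(N) = (16 + 10)*(2*7²) = 26*(2*49) = 26*98 = 2548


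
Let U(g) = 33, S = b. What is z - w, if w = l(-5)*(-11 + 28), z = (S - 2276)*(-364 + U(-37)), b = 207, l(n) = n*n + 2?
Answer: 684380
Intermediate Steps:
l(n) = 2 + n² (l(n) = n² + 2 = 2 + n²)
S = 207
z = 684839 (z = (207 - 2276)*(-364 + 33) = -2069*(-331) = 684839)
w = 459 (w = (2 + (-5)²)*(-11 + 28) = (2 + 25)*17 = 27*17 = 459)
z - w = 684839 - 1*459 = 684839 - 459 = 684380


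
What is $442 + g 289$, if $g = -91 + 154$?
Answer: $18649$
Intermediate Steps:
$g = 63$
$442 + g 289 = 442 + 63 \cdot 289 = 442 + 18207 = 18649$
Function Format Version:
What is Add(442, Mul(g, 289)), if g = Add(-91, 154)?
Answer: 18649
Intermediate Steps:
g = 63
Add(442, Mul(g, 289)) = Add(442, Mul(63, 289)) = Add(442, 18207) = 18649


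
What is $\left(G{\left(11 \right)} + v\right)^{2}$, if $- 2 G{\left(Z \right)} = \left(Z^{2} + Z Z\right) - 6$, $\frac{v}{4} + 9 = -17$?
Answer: $49284$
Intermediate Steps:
$v = -104$ ($v = -36 + 4 \left(-17\right) = -36 - 68 = -104$)
$G{\left(Z \right)} = 3 - Z^{2}$ ($G{\left(Z \right)} = - \frac{\left(Z^{2} + Z Z\right) - 6}{2} = - \frac{\left(Z^{2} + Z^{2}\right) - 6}{2} = - \frac{2 Z^{2} - 6}{2} = - \frac{-6 + 2 Z^{2}}{2} = 3 - Z^{2}$)
$\left(G{\left(11 \right)} + v\right)^{2} = \left(\left(3 - 11^{2}\right) - 104\right)^{2} = \left(\left(3 - 121\right) - 104\right)^{2} = \left(-118 - 104\right)^{2} = \left(-222\right)^{2} = 49284$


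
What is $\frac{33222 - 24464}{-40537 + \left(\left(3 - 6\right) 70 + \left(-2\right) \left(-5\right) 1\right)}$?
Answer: $- \frac{8758}{40737} \approx -0.21499$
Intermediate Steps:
$\frac{33222 - 24464}{-40537 + \left(\left(3 - 6\right) 70 + \left(-2\right) \left(-5\right) 1\right)} = \frac{8758}{-40537 + \left(\left(3 - 6\right) 70 + 10 \cdot 1\right)} = \frac{8758}{-40537 + \left(\left(-3\right) 70 + 10\right)} = \frac{8758}{-40537 + \left(-210 + 10\right)} = \frac{8758}{-40537 - 200} = \frac{8758}{-40737} = 8758 \left(- \frac{1}{40737}\right) = - \frac{8758}{40737}$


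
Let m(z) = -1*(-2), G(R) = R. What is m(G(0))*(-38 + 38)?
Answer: 0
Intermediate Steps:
m(z) = 2
m(G(0))*(-38 + 38) = 2*(-38 + 38) = 2*0 = 0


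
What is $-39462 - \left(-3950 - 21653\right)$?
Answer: $-13859$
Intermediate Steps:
$-39462 - \left(-3950 - 21653\right) = -39462 - -25603 = -39462 + 25603 = -13859$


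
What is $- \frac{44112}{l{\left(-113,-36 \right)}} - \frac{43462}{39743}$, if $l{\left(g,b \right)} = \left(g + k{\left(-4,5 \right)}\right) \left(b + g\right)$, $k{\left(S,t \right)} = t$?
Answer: $- \frac{204377810}{53295363} \approx -3.8348$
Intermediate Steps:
$l{\left(g,b \right)} = \left(5 + g\right) \left(b + g\right)$ ($l{\left(g,b \right)} = \left(g + 5\right) \left(b + g\right) = \left(5 + g\right) \left(b + g\right)$)
$- \frac{44112}{l{\left(-113,-36 \right)}} - \frac{43462}{39743} = - \frac{44112}{\left(-113\right)^{2} + 5 \left(-36\right) + 5 \left(-113\right) - -4068} - \frac{43462}{39743} = - \frac{44112}{12769 - 180 - 565 + 4068} - \frac{43462}{39743} = - \frac{44112}{16092} - \frac{43462}{39743} = \left(-44112\right) \frac{1}{16092} - \frac{43462}{39743} = - \frac{3676}{1341} - \frac{43462}{39743} = - \frac{204377810}{53295363}$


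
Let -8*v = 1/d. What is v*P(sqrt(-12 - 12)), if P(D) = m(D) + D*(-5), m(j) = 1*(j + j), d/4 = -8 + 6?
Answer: -3*I*sqrt(6)/32 ≈ -0.22964*I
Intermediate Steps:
d = -8 (d = 4*(-8 + 6) = 4*(-2) = -8)
m(j) = 2*j (m(j) = 1*(2*j) = 2*j)
P(D) = -3*D (P(D) = 2*D + D*(-5) = 2*D - 5*D = -3*D)
v = 1/64 (v = -1/8/(-8) = -1/8*(-1/8) = 1/64 ≈ 0.015625)
v*P(sqrt(-12 - 12)) = (-3*sqrt(-12 - 12))/64 = (-6*I*sqrt(6))/64 = -3*I*sqrt(6)/32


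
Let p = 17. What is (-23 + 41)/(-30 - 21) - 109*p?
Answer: -31507/17 ≈ -1853.4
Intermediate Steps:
(-23 + 41)/(-30 - 21) - 109*p = (-23 + 41)/(-30 - 21) - 109*17 = 18/(-51) - 1853 = 18*(-1/51) - 1853 = -6/17 - 1853 = -31507/17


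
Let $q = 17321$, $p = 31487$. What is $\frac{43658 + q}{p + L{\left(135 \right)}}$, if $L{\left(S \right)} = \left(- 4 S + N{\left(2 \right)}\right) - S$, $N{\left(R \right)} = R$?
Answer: $\frac{60979}{30814} \approx 1.9789$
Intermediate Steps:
$L{\left(S \right)} = 2 - 5 S$ ($L{\left(S \right)} = \left(- 4 S + 2\right) - S = \left(2 - 4 S\right) - S = 2 - 5 S$)
$\frac{43658 + q}{p + L{\left(135 \right)}} = \frac{43658 + 17321}{31487 + \left(2 - 675\right)} = \frac{60979}{31487 + \left(2 - 675\right)} = \frac{60979}{31487 - 673} = \frac{60979}{30814}$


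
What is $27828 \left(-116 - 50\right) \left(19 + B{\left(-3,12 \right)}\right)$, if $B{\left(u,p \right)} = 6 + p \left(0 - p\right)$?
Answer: $549714312$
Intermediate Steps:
$B{\left(u,p \right)} = 6 - p^{2}$ ($B{\left(u,p \right)} = 6 + p \left(- p\right) = 6 - p^{2}$)
$27828 \left(-116 - 50\right) \left(19 + B{\left(-3,12 \right)}\right) = 27828 \left(-116 - 50\right) \left(19 + \left(6 - 12^{2}\right)\right) = 27828 \left(- 166 \left(19 + \left(6 - 144\right)\right)\right) = 27828 \left(- 166 \left(19 - 138\right)\right) = 27828 \left(\left(-166\right) \left(-119\right)\right) = 27828 \cdot 19754 = 549714312$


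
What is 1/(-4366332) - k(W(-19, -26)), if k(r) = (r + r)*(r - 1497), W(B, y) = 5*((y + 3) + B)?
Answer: -3130398064081/4366332 ≈ -7.1694e+5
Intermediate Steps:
W(B, y) = 15 + 5*B + 5*y (W(B, y) = 5*((3 + y) + B) = 5*(3 + B + y) = 15 + 5*B + 5*y)
k(r) = 2*r*(-1497 + r) (k(r) = (2*r)*(-1497 + r) = 2*r*(-1497 + r))
1/(-4366332) - k(W(-19, -26)) = 1/(-4366332) - 2*(15 + 5*(-19) + 5*(-26))*(-1497 + (15 + 5*(-19) + 5*(-26))) = -1/4366332 - 2*(15 - 95 - 130)*(-1497 + (15 - 95 - 130)) = -1/4366332 - 2*(-210)*(-1497 - 210) = -1/4366332 - 2*(-210)*(-1707) = -1/4366332 - 1*716940 = -1/4366332 - 716940 = -3130398064081/4366332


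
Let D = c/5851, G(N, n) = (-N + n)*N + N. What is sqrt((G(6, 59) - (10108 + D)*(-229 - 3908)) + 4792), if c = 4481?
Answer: sqrt(1431848206847659)/5851 ≈ 6467.2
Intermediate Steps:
G(N, n) = N + N*(n - N) (G(N, n) = (n - N)*N + N = N*(n - N) + N = N + N*(n - N))
D = 4481/5851 ≈ 0.76585
sqrt((G(6, 59) - (10108 + D)*(-229 - 3908)) + 4792) = sqrt((6*(1 + 59 - 1*6) - (10108 + 4481/5851)*(-229 - 3908)) + 4792) = sqrt((6*(1 + 59 - 6) - 59146389*(-4137)/5851) + 4792) = sqrt((6*54 - 1*(-244688611293/5851)) + 4792) = sqrt((324 + 244688611293/5851) + 4792) = sqrt(244690507017/5851 + 4792) = sqrt(244718545009/5851) = sqrt(1431848206847659)/5851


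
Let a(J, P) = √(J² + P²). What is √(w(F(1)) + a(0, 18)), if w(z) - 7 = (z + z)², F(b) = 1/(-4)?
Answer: √101/2 ≈ 5.0249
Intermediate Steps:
F(b) = -¼
w(z) = 7 + 4*z² (w(z) = 7 + (z + z)² = 7 + (2*z)² = 7 + 4*z²)
√(w(F(1)) + a(0, 18)) = √((7 + 4*(-¼)²) + √(0² + 18²)) = √((7 + 4*(1/16)) + √(0 + 324)) = √((7 + ¼) + √324) = √(29/4 + 18) = √(101/4) = √101/2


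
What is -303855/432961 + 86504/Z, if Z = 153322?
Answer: -4567398983/33191223221 ≈ -0.13761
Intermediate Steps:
-303855/432961 + 86504/Z = -303855/432961 + 86504/153322 = -303855*1/432961 + 86504*(1/153322) = -303855/432961 + 43252/76661 = -4567398983/33191223221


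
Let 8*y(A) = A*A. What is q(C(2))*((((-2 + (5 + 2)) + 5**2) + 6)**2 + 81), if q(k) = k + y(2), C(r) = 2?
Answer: 6885/2 ≈ 3442.5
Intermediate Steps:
y(A) = A**2/8 (y(A) = (A*A)/8 = A**2/8)
q(k) = 1/2 + k (q(k) = k + (1/8)*2**2 = k + (1/8)*4 = k + 1/2 = 1/2 + k)
q(C(2))*((((-2 + (5 + 2)) + 5**2) + 6)**2 + 81) = (1/2 + 2)*((((-2 + (5 + 2)) + 5**2) + 6)**2 + 81) = 5*((((-2 + 7) + 25) + 6)**2 + 81)/2 = 5*(((5 + 25) + 6)**2 + 81)/2 = 5*((30 + 6)**2 + 81)/2 = 5*(36**2 + 81)/2 = 5*(1296 + 81)/2 = (5/2)*1377 = 6885/2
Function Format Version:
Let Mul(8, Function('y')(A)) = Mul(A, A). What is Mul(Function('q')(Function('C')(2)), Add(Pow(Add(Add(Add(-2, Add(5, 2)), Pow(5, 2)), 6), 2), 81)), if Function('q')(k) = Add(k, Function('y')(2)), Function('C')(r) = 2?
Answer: Rational(6885, 2) ≈ 3442.5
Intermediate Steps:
Function('y')(A) = Mul(Rational(1, 8), Pow(A, 2)) (Function('y')(A) = Mul(Rational(1, 8), Mul(A, A)) = Mul(Rational(1, 8), Pow(A, 2)))
Function('q')(k) = Add(Rational(1, 2), k) (Function('q')(k) = Add(k, Mul(Rational(1, 8), Pow(2, 2))) = Add(k, Mul(Rational(1, 8), 4)) = Add(k, Rational(1, 2)) = Add(Rational(1, 2), k))
Mul(Function('q')(Function('C')(2)), Add(Pow(Add(Add(Add(-2, Add(5, 2)), Pow(5, 2)), 6), 2), 81)) = Mul(Add(Rational(1, 2), 2), Add(Pow(Add(Add(Add(-2, Add(5, 2)), Pow(5, 2)), 6), 2), 81)) = Mul(Rational(5, 2), Add(Pow(Add(Add(Add(-2, 7), 25), 6), 2), 81)) = Mul(Rational(5, 2), Add(Pow(Add(Add(5, 25), 6), 2), 81)) = Mul(Rational(5, 2), Add(Pow(Add(30, 6), 2), 81)) = Mul(Rational(5, 2), Add(Pow(36, 2), 81)) = Mul(Rational(5, 2), Add(1296, 81)) = Mul(Rational(5, 2), 1377) = Rational(6885, 2)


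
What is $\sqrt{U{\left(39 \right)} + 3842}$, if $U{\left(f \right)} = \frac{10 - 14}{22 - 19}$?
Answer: $\frac{\sqrt{34566}}{3} \approx 61.973$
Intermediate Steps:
$U{\left(f \right)} = - \frac{4}{3}$
$\sqrt{U{\left(39 \right)} + 3842} = \sqrt{- \frac{4}{3} + 3842} = \sqrt{\frac{11522}{3}} = \frac{\sqrt{34566}}{3}$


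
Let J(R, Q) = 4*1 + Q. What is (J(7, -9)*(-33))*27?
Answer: 4455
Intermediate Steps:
J(R, Q) = 4 + Q
(J(7, -9)*(-33))*27 = ((4 - 9)*(-33))*27 = -5*(-33)*27 = 165*27 = 4455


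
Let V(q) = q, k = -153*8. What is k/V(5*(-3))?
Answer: 408/5 ≈ 81.600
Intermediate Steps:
k = -1224
k/V(5*(-3)) = -1224/(5*(-3)) = -1224/(-15) = -1224*(-1/15) = 408/5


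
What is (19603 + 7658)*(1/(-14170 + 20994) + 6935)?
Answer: 1290111586101/6824 ≈ 1.8905e+8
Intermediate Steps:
(19603 + 7658)*(1/(-14170 + 20994) + 6935) = 27261*(1/6824 + 6935) = 27261*(47324441/6824) = 1290111586101/6824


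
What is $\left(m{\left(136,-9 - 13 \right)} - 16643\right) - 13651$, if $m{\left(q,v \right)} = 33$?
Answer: $-30261$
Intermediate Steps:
$\left(m{\left(136,-9 - 13 \right)} - 16643\right) - 13651 = \left(33 - 16643\right) - 13651 = -16610 - 13651 = -30261$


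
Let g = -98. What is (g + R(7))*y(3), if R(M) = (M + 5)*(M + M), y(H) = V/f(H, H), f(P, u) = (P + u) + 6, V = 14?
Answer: 245/3 ≈ 81.667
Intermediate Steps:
f(P, u) = 6 + P + u
y(H) = 14/(6 + 2*H) (y(H) = 14/(6 + H + H) = 14/(6 + 2*H))
R(M) = 2*M*(5 + M) (R(M) = (5 + M)*(2*M) = 2*M*(5 + M))
(g + R(7))*y(3) = (-98 + 2*7*(5 + 7))*(7/(3 + 3)) = (-98 + 2*7*12)*(7/6) = (-98 + 168)*(7*(⅙)) = 70*(7/6) = 245/3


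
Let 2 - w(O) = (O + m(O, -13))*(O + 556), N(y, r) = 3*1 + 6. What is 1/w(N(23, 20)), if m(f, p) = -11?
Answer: 1/1132 ≈ 0.00088339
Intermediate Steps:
N(y, r) = 9 (N(y, r) = 3 + 6 = 9)
w(O) = 2 - (-11 + O)*(556 + O) (w(O) = 2 - (O - 11)*(O + 556) = 2 - (-11 + O)*(556 + O))
1/w(N(23, 20)) = 1/(6118 - 1*9² - 545*9) = 1/(6118 - 1*81 - 4905) = 1/(6118 - 81 - 4905) = 1/1132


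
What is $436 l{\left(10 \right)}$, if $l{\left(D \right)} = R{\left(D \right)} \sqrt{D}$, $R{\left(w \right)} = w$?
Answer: $4360 \sqrt{10} \approx 13788.0$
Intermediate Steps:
$l{\left(D \right)} = D^{\frac{3}{2}}$ ($l{\left(D \right)} = D \sqrt{D} = D^{\frac{3}{2}}$)
$436 l{\left(10 \right)} = 436 \cdot 10^{\frac{3}{2}} = 436 \cdot 10 \sqrt{10} = 4360 \sqrt{10}$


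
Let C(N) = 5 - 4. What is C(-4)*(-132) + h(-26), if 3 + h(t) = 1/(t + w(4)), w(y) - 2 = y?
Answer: -2701/20 ≈ -135.05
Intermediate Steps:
C(N) = 1
w(y) = 2 + y
h(t) = -3 + 1/(6 + t) (h(t) = -3 + 1/(t + (2 + 4)) = -3 + 1/(t + 6) = -3 + 1/(6 + t))
C(-4)*(-132) + h(-26) = 1*(-132) + (-17 - 3*(-26))/(6 - 26) = -132 + (-17 + 78)/(-20) = -132 - 1/20*61 = -132 - 61/20 = -2701/20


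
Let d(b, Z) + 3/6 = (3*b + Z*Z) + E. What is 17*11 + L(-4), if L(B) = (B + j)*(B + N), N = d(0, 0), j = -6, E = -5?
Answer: 282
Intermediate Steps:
d(b, Z) = -11/2 + Z**2 + 3*b (d(b, Z) = -1/2 + ((3*b + Z*Z) - 5) = -1/2 + ((3*b + Z**2) - 5) = -1/2 + ((Z**2 + 3*b) - 5) = -1/2 + (-5 + Z**2 + 3*b) = -11/2 + Z**2 + 3*b)
N = -11/2 (N = -11/2 + 0**2 + 3*0 = -11/2 + 0 + 0 = -11/2 ≈ -5.5000)
L(B) = (-6 + B)*(-11/2 + B) (L(B) = (B - 6)*(B - 11/2) = (-6 + B)*(-11/2 + B))
17*11 + L(-4) = 17*11 + (33 + (-4)**2 - 23/2*(-4)) = 187 + (33 + 16 + 46) = 187 + 95 = 282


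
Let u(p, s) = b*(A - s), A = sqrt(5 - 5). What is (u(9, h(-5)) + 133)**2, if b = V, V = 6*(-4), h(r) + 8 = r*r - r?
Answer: 436921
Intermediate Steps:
h(r) = -8 + r**2 - r (h(r) = -8 + (r*r - r) = -8 + (r**2 - r) = -8 + r**2 - r)
A = 0 (A = sqrt(0) = 0)
V = -24
b = -24
u(p, s) = 24*s (u(p, s) = -24*(0 - s) = -(-24)*s = 24*s)
(u(9, h(-5)) + 133)**2 = (24*(-8 + (-5)**2 - 1*(-5)) + 133)**2 = (24*(-8 + 25 + 5) + 133)**2 = (24*22 + 133)**2 = (528 + 133)**2 = 661**2 = 436921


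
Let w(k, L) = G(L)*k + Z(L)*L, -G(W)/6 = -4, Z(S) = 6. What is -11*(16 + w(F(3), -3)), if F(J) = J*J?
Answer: -2354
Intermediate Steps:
G(W) = 24 (G(W) = -6*(-4) = 24)
F(J) = J**2
w(k, L) = 6*L + 24*k (w(k, L) = 24*k + 6*L = 6*L + 24*k)
-11*(16 + w(F(3), -3)) = -11*(16 + (6*(-3) + 24*3**2)) = -11*(16 + (-18 + 24*9)) = -11*(16 + (-18 + 216)) = -11*(16 + 198) = -11*214 = -2354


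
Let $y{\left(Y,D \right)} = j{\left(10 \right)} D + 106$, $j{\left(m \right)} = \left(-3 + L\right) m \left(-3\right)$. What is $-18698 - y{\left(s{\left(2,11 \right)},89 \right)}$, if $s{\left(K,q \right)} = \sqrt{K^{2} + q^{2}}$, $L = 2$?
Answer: $-21474$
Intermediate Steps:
$j{\left(m \right)} = 3 m$ ($j{\left(m \right)} = \left(-3 + 2\right) m \left(-3\right) = - \left(-3\right) m = 3 m$)
$y{\left(Y,D \right)} = 106 + 30 D$ ($y{\left(Y,D \right)} = 3 \cdot 10 D + 106 = 30 D + 106 = 106 + 30 D$)
$-18698 - y{\left(s{\left(2,11 \right)},89 \right)} = -18698 - \left(106 + 30 \cdot 89\right) = -18698 - \left(106 + 2670\right) = -18698 - 2776 = -21474$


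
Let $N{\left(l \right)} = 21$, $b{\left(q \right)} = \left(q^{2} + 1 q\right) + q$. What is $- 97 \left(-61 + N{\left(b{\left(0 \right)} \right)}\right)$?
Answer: $3880$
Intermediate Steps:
$b{\left(q \right)} = q^{2} + 2 q$ ($b{\left(q \right)} = \left(q^{2} + q\right) + q = \left(q + q^{2}\right) + q = q^{2} + 2 q$)
$- 97 \left(-61 + N{\left(b{\left(0 \right)} \right)}\right) = - 97 \left(-61 + 21\right) = \left(-97\right) \left(-40\right) = 3880$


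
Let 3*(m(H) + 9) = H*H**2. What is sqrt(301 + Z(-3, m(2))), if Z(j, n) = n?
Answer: 2*sqrt(663)/3 ≈ 17.166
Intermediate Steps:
m(H) = -9 + H**3/3 (m(H) = -9 + (H*H**2)/3 = -9 + H**3/3)
sqrt(301 + Z(-3, m(2))) = sqrt(301 + (-9 + (1/3)*2**3)) = sqrt(301 + (-9 + (1/3)*8)) = sqrt(301 + (-9 + 8/3)) = sqrt(301 - 19/3) = sqrt(884/3) = 2*sqrt(663)/3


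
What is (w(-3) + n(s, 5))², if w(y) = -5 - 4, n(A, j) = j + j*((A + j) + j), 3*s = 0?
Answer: 2116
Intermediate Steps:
s = 0 (s = (⅓)*0 = 0)
n(A, j) = j + j*(A + 2*j)
w(y) = -9
(w(-3) + n(s, 5))² = (-9 + 5*(1 + 0 + 2*5))² = (-9 + 5*(1 + 0 + 10))² = (-9 + 5*11)² = (-9 + 55)² = 46² = 2116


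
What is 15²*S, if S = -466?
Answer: -104850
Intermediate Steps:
15²*S = 15²*(-466) = 225*(-466) = -104850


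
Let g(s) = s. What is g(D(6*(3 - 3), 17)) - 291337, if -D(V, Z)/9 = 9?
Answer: -291418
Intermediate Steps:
D(V, Z) = -81 (D(V, Z) = -9*9 = -81)
g(D(6*(3 - 3), 17)) - 291337 = -81 - 291337 = -291418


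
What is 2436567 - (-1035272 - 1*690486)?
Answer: 4162325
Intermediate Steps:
2436567 - (-1035272 - 1*690486) = 2436567 - (-1035272 - 690486) = 2436567 - 1*(-1725758) = 2436567 + 1725758 = 4162325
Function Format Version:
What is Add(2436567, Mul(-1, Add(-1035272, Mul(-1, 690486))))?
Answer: 4162325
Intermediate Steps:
Add(2436567, Mul(-1, Add(-1035272, Mul(-1, 690486)))) = Add(2436567, Mul(-1, Add(-1035272, -690486))) = Add(2436567, Mul(-1, -1725758)) = Add(2436567, 1725758) = 4162325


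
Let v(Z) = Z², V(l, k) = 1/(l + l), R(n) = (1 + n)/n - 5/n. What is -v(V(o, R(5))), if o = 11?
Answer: -1/484 ≈ -0.0020661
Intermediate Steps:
R(n) = -5/n + (1 + n)/n (R(n) = (1 + n)/n - 5/n = -5/n + (1 + n)/n)
V(l, k) = 1/(2*l)
-v(V(o, R(5))) = -((½)/11)² = -((½)*(1/11))² = -(1/22)² = -1*1/484 = -1/484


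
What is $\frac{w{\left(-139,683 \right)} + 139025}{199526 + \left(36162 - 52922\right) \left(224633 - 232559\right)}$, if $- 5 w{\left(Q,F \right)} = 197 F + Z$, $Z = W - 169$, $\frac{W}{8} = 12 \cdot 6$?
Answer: $\frac{560167}{665196430} \approx 0.00084211$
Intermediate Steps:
$W = 576$ ($W = 8 \cdot 12 \cdot 6 = 8 \cdot 72 = 576$)
$Z = 407$ ($Z = 576 - 169 = 407$)
$w{\left(Q,F \right)} = - \frac{407}{5} - \frac{197 F}{5}$ ($w{\left(Q,F \right)} = - \frac{197 F + 407}{5} = - \frac{407 + 197 F}{5} = - \frac{407}{5} - \frac{197 F}{5}$)
$\frac{w{\left(-139,683 \right)} + 139025}{199526 + \left(36162 - 52922\right) \left(224633 - 232559\right)} = \frac{\left(- \frac{407}{5} - \frac{134551}{5}\right) + 139025}{199526 + \left(36162 - 52922\right) \left(224633 - 232559\right)} = \frac{\left(- \frac{407}{5} - \frac{134551}{5}\right) + 139025}{199526 - -132839760} = \frac{- \frac{134958}{5} + 139025}{199526 + 132839760} = \frac{560167}{5 \cdot 133039286} = \frac{560167}{5} \cdot \frac{1}{133039286} = \frac{560167}{665196430}$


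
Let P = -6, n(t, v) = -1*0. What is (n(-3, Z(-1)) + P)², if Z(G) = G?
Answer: 36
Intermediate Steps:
n(t, v) = 0
(n(-3, Z(-1)) + P)² = (0 - 6)² = (-6)² = 36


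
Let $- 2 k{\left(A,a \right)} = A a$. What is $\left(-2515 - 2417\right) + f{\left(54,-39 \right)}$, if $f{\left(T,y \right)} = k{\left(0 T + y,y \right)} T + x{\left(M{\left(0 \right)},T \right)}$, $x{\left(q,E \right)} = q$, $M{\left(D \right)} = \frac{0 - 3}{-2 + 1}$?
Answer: $-45996$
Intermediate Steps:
$M{\left(D \right)} = 3$ ($M{\left(D \right)} = - \frac{3}{-1} = \left(-3\right) \left(-1\right) = 3$)
$k{\left(A,a \right)} = - \frac{A a}{2}$
$f{\left(T,y \right)} = 3 - \frac{T y^{2}}{2}$ ($f{\left(T,y \right)} = - \frac{\left(0 T + y\right) y}{2} T + 3 = - \frac{\left(0 + y\right) y}{2} T + 3 = - \frac{y y}{2} T + 3 = - \frac{y^{2}}{2} T + 3 = - \frac{T y^{2}}{2} + 3 = 3 - \frac{T y^{2}}{2}$)
$\left(-2515 - 2417\right) + f{\left(54,-39 \right)} = \left(-2515 - 2417\right) + \left(3 - 27 \left(-39\right)^{2}\right) = -4932 + \left(3 - 27 \cdot 1521\right) = -4932 + \left(3 - 41067\right) = -4932 - 41064 = -45996$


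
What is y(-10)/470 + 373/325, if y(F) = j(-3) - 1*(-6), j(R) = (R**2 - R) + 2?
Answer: 18181/15275 ≈ 1.1902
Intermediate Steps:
j(R) = 2 + R**2 - R
y(F) = 20 (y(F) = (2 + (-3)**2 - 1*(-3)) - 1*(-6) = (2 + 9 + 3) + 6 = 14 + 6 = 20)
y(-10)/470 + 373/325 = 20/470 + 373/325 = 20*(1/470) + 373*(1/325) = 2/47 + 373/325 = 18181/15275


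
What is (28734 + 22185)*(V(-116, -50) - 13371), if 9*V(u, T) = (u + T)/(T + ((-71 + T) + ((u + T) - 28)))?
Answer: -745514736637/1095 ≈ -6.8084e+8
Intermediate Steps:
V(u, T) = (T + u)/(9*(-99 + u + 3*T)) (V(u, T) = ((u + T)/(T + ((-71 + T) + ((u + T) - 28))))/9 = ((T + u)/(T + ((-71 + T) + ((T + u) - 28))))/9 = ((T + u)/(T + ((-71 + T) + (-28 + T + u))))/9 = ((T + u)/(T + (-99 + u + 2*T)))/9 = ((T + u)/(-99 + u + 3*T))/9 = (T + u)/(9*(-99 + u + 3*T)))
(28734 + 22185)*(V(-116, -50) - 13371) = (28734 + 22185)*((-50 - 116)/(9*(-99 - 116 + 3*(-50))) - 13371) = 50919*((⅑)*(-166)/(-99 - 116 - 150) - 13371) = 50919*((⅑)*(-166)/(-365) - 13371) = 50919*((⅑)*(-1/365)*(-166) - 13371) = 50919*(166/3285 - 13371) = 50919*(-43923569/3285) = -745514736637/1095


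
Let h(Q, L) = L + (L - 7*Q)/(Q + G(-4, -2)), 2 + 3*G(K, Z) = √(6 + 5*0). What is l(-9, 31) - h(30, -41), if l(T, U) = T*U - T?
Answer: -852869/3869 - 753*√6/7738 ≈ -220.67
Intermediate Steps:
l(T, U) = -T + T*U
G(K, Z) = -⅔ + √6/3 (G(K, Z) = -⅔ + √(6 + 5*0)/3 = -⅔ + √(6 + 0)/3 = -⅔ + √6/3)
h(Q, L) = L + (L - 7*Q)/(-⅔ + Q + √6/3) (h(Q, L) = L + (L - 7*Q)/(Q + (-⅔ + √6/3)) = L + (L - 7*Q)/(-⅔ + Q + √6/3))
l(-9, 31) - h(30, -41) = -9*(-1 + 31) - (-41 - 21*30 - 41*√6 + 3*(-41)*30)/(-2 + √6 + 3*30) = -9*30 - (-41 - 630 - 41*√6 - 3690)/(-2 + √6 + 90) = -270 - (-4361 - 41*√6)/(88 + √6)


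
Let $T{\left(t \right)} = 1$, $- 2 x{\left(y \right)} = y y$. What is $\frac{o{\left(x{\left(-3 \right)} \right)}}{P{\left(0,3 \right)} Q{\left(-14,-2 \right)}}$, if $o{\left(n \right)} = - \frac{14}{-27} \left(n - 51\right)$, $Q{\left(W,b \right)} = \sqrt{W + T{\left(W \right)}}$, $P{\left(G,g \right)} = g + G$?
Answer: $\frac{259 i \sqrt{13}}{351} \approx 2.6605 i$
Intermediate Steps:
$x{\left(y \right)} = - \frac{y^{2}}{2}$ ($x{\left(y \right)} = - \frac{y y}{2} = - \frac{y^{2}}{2}$)
$P{\left(G,g \right)} = G + g$
$Q{\left(W,b \right)} = \sqrt{1 + W}$ ($Q{\left(W,b \right)} = \sqrt{W + 1} = \sqrt{1 + W}$)
$o{\left(n \right)} = - \frac{238}{9} + \frac{14 n}{27}$ ($o{\left(n \right)} = \left(-14\right) \left(- \frac{1}{27}\right) \left(-51 + n\right) = \frac{14 \left(-51 + n\right)}{27} = - \frac{238}{9} + \frac{14 n}{27}$)
$\frac{o{\left(x{\left(-3 \right)} \right)}}{P{\left(0,3 \right)} Q{\left(-14,-2 \right)}} = \frac{- \frac{238}{9} + \frac{14 \left(- \frac{\left(-3\right)^{2}}{2}\right)}{27}}{\left(0 + 3\right) \sqrt{1 - 14}} = \frac{- \frac{238}{9} + \frac{14 \left(\left(- \frac{1}{2}\right) 9\right)}{27}}{3 \sqrt{-13}} = \frac{- \frac{238}{9} + \frac{14}{27} \left(- \frac{9}{2}\right)}{3 i \sqrt{13}} = \frac{- \frac{238}{9} - \frac{7}{3}}{3 i \sqrt{13}} = - \frac{259 \left(- \frac{i \sqrt{13}}{39}\right)}{9} = \frac{259 i \sqrt{13}}{351}$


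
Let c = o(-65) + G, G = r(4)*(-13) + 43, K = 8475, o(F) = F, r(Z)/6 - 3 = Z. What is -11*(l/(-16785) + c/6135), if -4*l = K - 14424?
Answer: 18243533/9153420 ≈ 1.9931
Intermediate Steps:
r(Z) = 18 + 6*Z
G = -503 (G = (18 + 6*4)*(-13) + 43 = (18 + 24)*(-13) + 43 = 42*(-13) + 43 = -546 + 43 = -503)
c = -568 (c = -65 - 503 = -568)
l = 5949/4 (l = -(8475 - 14424)/4 = -¼*(-5949) = 5949/4 ≈ 1487.3)
-11*(l/(-16785) + c/6135) = -11*((5949/4)/(-16785) - 568/6135) = -11*((5949/4)*(-1/16785) - 568*1/6135) = -11*(-661/7460 - 568/6135) = -11*(-1658503/9153420) = 18243533/9153420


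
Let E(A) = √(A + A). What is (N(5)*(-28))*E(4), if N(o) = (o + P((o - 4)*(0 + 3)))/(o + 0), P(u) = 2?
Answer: -392*√2/5 ≈ -110.87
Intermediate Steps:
E(A) = √2*√A (E(A) = √(2*A) = √2*√A)
N(o) = (2 + o)/o (N(o) = (o + 2)/(o + 0) = (2 + o)/o)
(N(5)*(-28))*E(4) = (((2 + 5)/5)*(-28))*(√2*√4) = (((⅕)*7)*(-28))*(√2*2) = ((7/5)*(-28))*(2*√2) = -392*√2/5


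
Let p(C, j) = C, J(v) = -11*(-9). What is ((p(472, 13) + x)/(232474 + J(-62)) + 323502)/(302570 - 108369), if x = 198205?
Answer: 75238029323/45165909173 ≈ 1.6658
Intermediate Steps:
J(v) = 99
((p(472, 13) + x)/(232474 + J(-62)) + 323502)/(302570 - 108369) = ((472 + 198205)/(232474 + 99) + 323502)/(302570 - 108369) = (198677/232573 + 323502)/194201 = (198677*(1/232573) + 323502)*(1/194201) = (198677/232573 + 323502)*(1/194201) = (75238029323/232573)*(1/194201) = 75238029323/45165909173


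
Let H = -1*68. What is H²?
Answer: 4624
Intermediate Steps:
H = -68
H² = (-68)² = 4624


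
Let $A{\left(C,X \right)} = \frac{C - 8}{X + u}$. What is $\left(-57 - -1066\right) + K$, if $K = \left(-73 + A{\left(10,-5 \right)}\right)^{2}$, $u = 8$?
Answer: $\frac{56170}{9} \approx 6241.1$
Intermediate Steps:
$A{\left(C,X \right)} = \frac{-8 + C}{8 + X}$ ($A{\left(C,X \right)} = \frac{C - 8}{X + 8} = \frac{-8 + C}{8 + X}$)
$K = \frac{47089}{9}$ ($K = \left(-73 + \frac{-8 + 10}{8 - 5}\right)^{2} = \left(-73 + \frac{1}{3} \cdot 2\right)^{2} = \left(-73 + \frac{2}{3}\right)^{2} = \left(- \frac{217}{3}\right)^{2} = \frac{47089}{9} \approx 5232.1$)
$\left(-57 - -1066\right) + K = \left(-57 - -1066\right) + \frac{47089}{9} = \left(-57 + 1066\right) + \frac{47089}{9} = 1009 + \frac{47089}{9} = \frac{56170}{9}$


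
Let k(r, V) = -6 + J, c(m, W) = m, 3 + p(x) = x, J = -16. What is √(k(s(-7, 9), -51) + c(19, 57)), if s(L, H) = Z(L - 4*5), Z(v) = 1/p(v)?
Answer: I*√3 ≈ 1.732*I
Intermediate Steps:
p(x) = -3 + x
Z(v) = 1/(-3 + v)
s(L, H) = 1/(-23 + L) (s(L, H) = 1/(-3 + (L - 4*5)) = 1/(-3 + (L - 20)) = 1/(-3 + (-20 + L)) = 1/(-23 + L))
k(r, V) = -22 (k(r, V) = -6 - 16 = -22)
√(k(s(-7, 9), -51) + c(19, 57)) = √(-22 + 19) = √(-3) = I*√3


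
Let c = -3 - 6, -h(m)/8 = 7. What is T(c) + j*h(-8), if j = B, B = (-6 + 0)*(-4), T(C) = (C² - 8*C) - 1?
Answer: -1192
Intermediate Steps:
h(m) = -56 (h(m) = -8*7 = -56)
c = -9
T(C) = -1 + C² - 8*C
B = 24 (B = -6*(-4) = 24)
j = 24
T(c) + j*h(-8) = (-1 + (-9)² - 8*(-9)) + 24*(-56) = (-1 + 81 + 72) - 1344 = 152 - 1344 = -1192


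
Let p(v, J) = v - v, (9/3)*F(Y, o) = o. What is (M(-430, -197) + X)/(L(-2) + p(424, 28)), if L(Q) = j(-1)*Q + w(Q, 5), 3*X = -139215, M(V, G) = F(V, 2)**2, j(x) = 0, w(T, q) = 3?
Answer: -417641/27 ≈ -15468.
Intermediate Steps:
F(Y, o) = o/3
M(V, G) = 4/9 (M(V, G) = ((1/3)*2)**2 = (2/3)**2 = 4/9)
p(v, J) = 0
X = -46405 (X = (1/3)*(-139215) = -46405)
L(Q) = 3 (L(Q) = 0*Q + 3 = 0 + 3 = 3)
(M(-430, -197) + X)/(L(-2) + p(424, 28)) = (4/9 - 46405)/(3 + 0) = -417641/9/3 = -417641/9*1/3 = -417641/27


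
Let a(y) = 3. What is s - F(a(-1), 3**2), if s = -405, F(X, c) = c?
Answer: -414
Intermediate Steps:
s - F(a(-1), 3**2) = -405 - 1*3**2 = -405 - 1*9 = -405 - 9 = -414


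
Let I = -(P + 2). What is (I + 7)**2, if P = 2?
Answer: 9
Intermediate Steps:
I = -4 (I = -(2 + 2) = -1*4 = -4)
(I + 7)**2 = (-4 + 7)**2 = 3**2 = 9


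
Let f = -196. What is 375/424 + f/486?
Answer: 49573/103032 ≈ 0.48114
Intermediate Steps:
375/424 + f/486 = 375/424 - 196/486 = 375*(1/424) - 196*1/486 = 375/424 - 98/243 = 49573/103032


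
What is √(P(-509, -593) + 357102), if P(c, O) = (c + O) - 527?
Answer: 3*√39497 ≈ 596.22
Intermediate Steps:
P(c, O) = -527 + O + c (P(c, O) = (O + c) - 527 = -527 + O + c)
√(P(-509, -593) + 357102) = √((-527 - 593 - 509) + 357102) = √(-1629 + 357102) = √355473 = 3*√39497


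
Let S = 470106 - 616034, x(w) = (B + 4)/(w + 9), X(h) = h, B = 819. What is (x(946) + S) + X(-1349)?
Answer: -140648712/955 ≈ -1.4728e+5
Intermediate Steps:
x(w) = 823/(9 + w) (x(w) = (819 + 4)/(w + 9) = 823/(9 + w))
S = -145928
(x(946) + S) + X(-1349) = (823/(9 + 946) - 145928) - 1349 = (823/955 - 145928) - 1349 = -139360417/955 - 1349 = -140648712/955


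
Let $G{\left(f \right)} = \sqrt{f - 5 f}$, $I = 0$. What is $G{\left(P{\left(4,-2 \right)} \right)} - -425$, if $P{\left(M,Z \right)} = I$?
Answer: $425$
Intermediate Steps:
$P{\left(M,Z \right)} = 0$
$G{\left(f \right)} = 2 \sqrt{- f}$ ($G{\left(f \right)} = \sqrt{- 4 f} = 2 \sqrt{- f}$)
$G{\left(P{\left(4,-2 \right)} \right)} - -425 = 2 \sqrt{\left(-1\right) 0} - -425 = 2 \sqrt{0} + 425 = 2 \cdot 0 + 425 = 0 + 425 = 425$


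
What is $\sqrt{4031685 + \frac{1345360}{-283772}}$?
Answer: $\frac{\sqrt{20291080864585945}}{70943} \approx 2007.9$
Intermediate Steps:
$\sqrt{4031685 + \frac{1345360}{-283772}} = \sqrt{4031685 + 1345360 \left(- \frac{1}{283772}\right)} = \sqrt{4031685 - \frac{336340}{70943}} = \sqrt{\frac{286019492615}{70943}} = \frac{\sqrt{20291080864585945}}{70943}$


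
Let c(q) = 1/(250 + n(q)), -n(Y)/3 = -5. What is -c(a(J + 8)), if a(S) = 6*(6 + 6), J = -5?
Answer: -1/265 ≈ -0.0037736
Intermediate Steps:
n(Y) = 15 (n(Y) = -3*(-5) = 15)
a(S) = 72 (a(S) = 6*12 = 72)
c(q) = 1/265 (c(q) = 1/(250 + 15) = 1/265)
-c(a(J + 8)) = -1*1/265 = -1/265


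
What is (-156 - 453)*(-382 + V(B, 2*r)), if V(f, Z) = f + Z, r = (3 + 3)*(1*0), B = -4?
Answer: 235074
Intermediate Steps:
r = 0 (r = 6*0 = 0)
V(f, Z) = Z + f
(-156 - 453)*(-382 + V(B, 2*r)) = (-156 - 453)*(-382 + (2*0 - 4)) = -609*(-382 + (0 - 4)) = -609*(-382 - 4) = -609*(-386) = 235074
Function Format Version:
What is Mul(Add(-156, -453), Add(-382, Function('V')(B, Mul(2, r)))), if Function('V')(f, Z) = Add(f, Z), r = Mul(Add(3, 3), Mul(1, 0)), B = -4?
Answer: 235074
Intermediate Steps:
r = 0 (r = Mul(6, 0) = 0)
Function('V')(f, Z) = Add(Z, f)
Mul(Add(-156, -453), Add(-382, Function('V')(B, Mul(2, r)))) = Mul(Add(-156, -453), Add(-382, Add(Mul(2, 0), -4))) = Mul(-609, Add(-382, Add(0, -4))) = Mul(-609, Add(-382, -4)) = Mul(-609, -386) = 235074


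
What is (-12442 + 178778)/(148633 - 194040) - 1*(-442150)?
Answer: 20076538714/45407 ≈ 4.4215e+5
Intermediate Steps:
(-12442 + 178778)/(148633 - 194040) - 1*(-442150) = 166336/(-45407) + 442150 = 166336*(-1/45407) + 442150 = -166336/45407 + 442150 = 20076538714/45407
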